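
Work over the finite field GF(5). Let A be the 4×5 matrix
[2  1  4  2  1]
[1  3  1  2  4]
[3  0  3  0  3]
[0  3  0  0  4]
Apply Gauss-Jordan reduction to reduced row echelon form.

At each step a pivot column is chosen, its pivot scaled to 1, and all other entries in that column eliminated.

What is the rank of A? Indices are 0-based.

rank = 4

pivot(0,0)=2: scale R0 → (1, 3, 2, 1, 3)
  clear (1,0): R1 −= (1)R0 → (0, 0, 4, 1, 1)
  clear (2,0): R2 −= (3)R0 → (0, 1, 2, 2, 4)
pivot(1,1): swap R1↔R2
pivot(1,1)=1: scale R1 → (0, 1, 2, 2, 4)
  clear (0,1): R0 −= (3)R1 → (1, 0, 1, 0, 1)
  clear (3,1): R3 −= (3)R1 → (0, 0, 4, 4, 2)
pivot(2,2)=4: scale R2 → (0, 0, 1, 4, 4)
  clear (0,2): R0 −= (1)R2 → (1, 0, 0, 1, 2)
  clear (1,2): R1 −= (2)R2 → (0, 1, 0, 4, 1)
  clear (3,2): R3 −= (4)R2 → (0, 0, 0, 3, 1)
pivot(3,3)=3: scale R3 → (0, 0, 0, 1, 2)
  clear (0,3): R0 −= (1)R3 → (1, 0, 0, 0, 0)
  clear (1,3): R1 −= (4)R3 → (0, 1, 0, 0, 3)
  clear (2,3): R2 −= (4)R3 → (0, 0, 1, 0, 1)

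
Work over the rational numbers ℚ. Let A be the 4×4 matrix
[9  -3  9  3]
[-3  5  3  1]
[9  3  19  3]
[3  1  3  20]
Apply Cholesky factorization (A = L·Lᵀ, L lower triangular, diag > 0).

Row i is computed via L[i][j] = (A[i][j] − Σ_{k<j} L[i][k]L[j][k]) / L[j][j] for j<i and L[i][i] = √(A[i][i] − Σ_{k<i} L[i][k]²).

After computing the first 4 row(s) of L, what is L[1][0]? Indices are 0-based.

Step 1: L[0][0] = √(9) = 3.
  L[1][0] = (-3) / L[0][0] = -1.
Step 2: L[1][1] = √(4) = 2.
  L[2][0] = (9) / L[0][0] = 3.
  L[2][1] = (6) / L[1][1] = 3.
Step 3: L[2][2] = √(1) = 1.
  L[3][0] = (3) / L[0][0] = 1.
  L[3][1] = (2) / L[1][1] = 1.
  L[3][2] = (-3) / L[2][2] = -3.
Step 4: L[3][3] = √(9) = 3.

L[1][0] = -1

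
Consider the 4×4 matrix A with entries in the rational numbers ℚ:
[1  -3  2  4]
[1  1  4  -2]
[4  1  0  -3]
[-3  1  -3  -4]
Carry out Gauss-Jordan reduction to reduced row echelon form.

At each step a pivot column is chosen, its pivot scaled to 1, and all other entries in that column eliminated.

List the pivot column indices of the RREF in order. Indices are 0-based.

[1] R0 /= 1  ⇒  (1, -3, 2, 4)
     R1 -= 1·R0  ⇒  (0, 4, 2, -6)
     R2 -= 4·R0  ⇒  (0, 13, -8, -19)
     R3 -= -3·R0  ⇒  (0, -8, 3, 8)
[2] R1 /= 4  ⇒  (0, 1, 1/2, -3/2)
     R0 -= -3·R1  ⇒  (1, 0, 7/2, -1/2)
     R2 -= 13·R1  ⇒  (0, 0, -29/2, 1/2)
     R3 -= -8·R1  ⇒  (0, 0, 7, -4)
[3] R2 /= -29/2  ⇒  (0, 0, 1, -1/29)
     R0 -= 7/2·R2  ⇒  (1, 0, 0, -11/29)
     R1 -= 1/2·R2  ⇒  (0, 1, 0, -43/29)
     R3 -= 7·R2  ⇒  (0, 0, 0, -109/29)
[4] R3 /= -109/29  ⇒  (0, 0, 0, 1)
     R0 -= -11/29·R3  ⇒  (1, 0, 0, 0)
     R1 -= -43/29·R3  ⇒  (0, 1, 0, 0)
     R2 -= -1/29·R3  ⇒  (0, 0, 1, 0)

pivot columns: 0, 1, 2, 3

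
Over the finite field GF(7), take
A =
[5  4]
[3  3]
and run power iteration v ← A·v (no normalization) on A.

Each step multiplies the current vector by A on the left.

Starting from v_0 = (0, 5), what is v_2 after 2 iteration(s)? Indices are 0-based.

v_2 = (6, 0)

v_0 = (0, 5).
v_1 = A·v_0 = (6, 1).
v_2 = A·v_1 = (6, 0).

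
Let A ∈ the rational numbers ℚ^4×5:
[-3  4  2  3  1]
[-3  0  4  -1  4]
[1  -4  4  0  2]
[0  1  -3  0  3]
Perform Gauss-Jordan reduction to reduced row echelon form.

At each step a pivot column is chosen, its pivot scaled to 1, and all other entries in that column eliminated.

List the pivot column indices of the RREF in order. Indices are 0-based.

pivot columns: 0, 1, 2, 3

[1] R0 /= -3  ⇒  (1, -4/3, -2/3, -1, -1/3)
     R1 -= -3·R0  ⇒  (0, -4, 2, -4, 3)
     R2 -= 1·R0  ⇒  (0, -8/3, 14/3, 1, 7/3)
[2] R1 /= -4  ⇒  (0, 1, -1/2, 1, -3/4)
     R0 -= -4/3·R1  ⇒  (1, 0, -4/3, 1/3, -4/3)
     R2 -= -8/3·R1  ⇒  (0, 0, 10/3, 11/3, 1/3)
     R3 -= 1·R1  ⇒  (0, 0, -5/2, -1, 15/4)
[3] R2 /= 10/3  ⇒  (0, 0, 1, 11/10, 1/10)
     R0 -= -4/3·R2  ⇒  (1, 0, 0, 9/5, -6/5)
     R1 -= -1/2·R2  ⇒  (0, 1, 0, 31/20, -7/10)
     R3 -= -5/2·R2  ⇒  (0, 0, 0, 7/4, 4)
[4] R3 /= 7/4  ⇒  (0, 0, 0, 1, 16/7)
     R0 -= 9/5·R3  ⇒  (1, 0, 0, 0, -186/35)
     R1 -= 31/20·R3  ⇒  (0, 1, 0, 0, -297/70)
     R2 -= 11/10·R3  ⇒  (0, 0, 1, 0, -169/70)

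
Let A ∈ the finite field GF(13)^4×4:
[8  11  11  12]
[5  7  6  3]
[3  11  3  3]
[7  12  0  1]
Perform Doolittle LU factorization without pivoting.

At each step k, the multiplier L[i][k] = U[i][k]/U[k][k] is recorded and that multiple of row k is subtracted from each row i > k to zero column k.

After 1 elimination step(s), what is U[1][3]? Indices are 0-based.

Step 1: pivot at (0,0) is 8.
  row1 ← row1 − (12)·row0  ⇒  L[1][0]=12, U row1=(0, 5, 4, 2)
  row2 ← row2 − (2)·row0  ⇒  L[2][0]=2, U row2=(0, 2, 7, 5)
  row3 ← row3 − (9)·row0  ⇒  L[3][0]=9, U row3=(0, 4, 5, 10)

U[1][3] = 2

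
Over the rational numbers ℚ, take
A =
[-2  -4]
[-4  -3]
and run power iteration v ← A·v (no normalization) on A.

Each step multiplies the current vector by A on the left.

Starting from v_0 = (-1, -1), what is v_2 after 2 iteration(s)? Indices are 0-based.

v_0 = (-1, -1).
v_1 = A·v_0 = (6, 7).
v_2 = A·v_1 = (-40, -45).

v_2 = (-40, -45)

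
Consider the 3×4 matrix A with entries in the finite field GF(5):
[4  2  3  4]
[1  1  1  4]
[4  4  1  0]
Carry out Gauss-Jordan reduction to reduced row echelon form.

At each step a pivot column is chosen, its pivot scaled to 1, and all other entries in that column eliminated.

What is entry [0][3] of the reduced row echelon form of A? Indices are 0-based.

[1] R0 /= 4  ⇒  (1, 3, 2, 1)
     R1 -= 1·R0  ⇒  (0, 3, 4, 3)
     R2 -= 4·R0  ⇒  (0, 2, 3, 1)
[2] R1 /= 3  ⇒  (0, 1, 3, 1)
     R0 -= 3·R1  ⇒  (1, 0, 3, 3)
     R2 -= 2·R1  ⇒  (0, 0, 2, 4)
[3] R2 /= 2  ⇒  (0, 0, 1, 2)
     R0 -= 3·R2  ⇒  (1, 0, 0, 2)
     R1 -= 3·R2  ⇒  (0, 1, 0, 0)

M[0][3] = 2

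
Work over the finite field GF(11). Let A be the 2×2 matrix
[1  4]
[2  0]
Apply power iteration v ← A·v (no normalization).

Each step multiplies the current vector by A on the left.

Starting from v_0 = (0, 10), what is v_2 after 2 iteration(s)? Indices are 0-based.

v_2 = (7, 3)

v_0 = (0, 10).
v_1 = A·v_0 = (7, 0).
v_2 = A·v_1 = (7, 3).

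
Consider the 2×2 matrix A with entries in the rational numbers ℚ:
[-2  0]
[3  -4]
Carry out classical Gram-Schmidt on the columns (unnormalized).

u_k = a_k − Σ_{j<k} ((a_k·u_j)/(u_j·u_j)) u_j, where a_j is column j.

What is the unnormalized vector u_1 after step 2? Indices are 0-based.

Step 1: u_0 = a_0 = (-2, 3).
Step 2: u_1 = a_1 − (-12/13)·u_0 = (-24/13, -16/13).

u_1 = (-24/13, -16/13)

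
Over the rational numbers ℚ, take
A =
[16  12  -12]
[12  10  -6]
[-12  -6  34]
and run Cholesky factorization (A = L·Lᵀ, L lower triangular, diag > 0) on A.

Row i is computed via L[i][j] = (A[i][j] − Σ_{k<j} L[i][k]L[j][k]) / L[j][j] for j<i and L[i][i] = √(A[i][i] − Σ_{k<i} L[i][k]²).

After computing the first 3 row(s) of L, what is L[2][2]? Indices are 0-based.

L[2][2] = 4

Step 1: L[0][0] = √(16) = 4.
  L[1][0] = (12) / L[0][0] = 3.
Step 2: L[1][1] = √(1) = 1.
  L[2][0] = (-12) / L[0][0] = -3.
  L[2][1] = (3) / L[1][1] = 3.
Step 3: L[2][2] = √(16) = 4.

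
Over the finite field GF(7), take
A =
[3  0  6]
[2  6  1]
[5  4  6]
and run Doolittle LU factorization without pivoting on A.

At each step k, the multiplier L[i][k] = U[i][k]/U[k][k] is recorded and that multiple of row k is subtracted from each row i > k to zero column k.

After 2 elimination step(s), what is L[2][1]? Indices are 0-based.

k=0: U[0][0]=3
  eliminate (1,0): mult=3, new row 1: (0, 6, 4); set L[1][0]=3
  eliminate (2,0): mult=4, new row 2: (0, 4, 3); set L[2][0]=4
k=1: U[1][1]=6
  eliminate (2,1): mult=3, new row 2: (0, 0, 5); set L[2][1]=3

L[2][1] = 3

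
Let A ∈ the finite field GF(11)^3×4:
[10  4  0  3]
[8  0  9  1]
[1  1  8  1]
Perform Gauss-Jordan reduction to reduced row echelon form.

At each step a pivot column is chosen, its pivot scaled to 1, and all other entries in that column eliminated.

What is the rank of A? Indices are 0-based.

rank = 3

pivot(0,0)=10: scale R0 → (1, 7, 0, 8)
  clear (1,0): R1 −= (8)R0 → (0, 10, 9, 3)
  clear (2,0): R2 −= (1)R0 → (0, 5, 8, 4)
pivot(1,1)=10: scale R1 → (0, 1, 2, 8)
  clear (0,1): R0 −= (7)R1 → (1, 0, 8, 7)
  clear (2,1): R2 −= (5)R1 → (0, 0, 9, 8)
pivot(2,2)=9: scale R2 → (0, 0, 1, 7)
  clear (0,2): R0 −= (8)R2 → (1, 0, 0, 6)
  clear (1,2): R1 −= (2)R2 → (0, 1, 0, 5)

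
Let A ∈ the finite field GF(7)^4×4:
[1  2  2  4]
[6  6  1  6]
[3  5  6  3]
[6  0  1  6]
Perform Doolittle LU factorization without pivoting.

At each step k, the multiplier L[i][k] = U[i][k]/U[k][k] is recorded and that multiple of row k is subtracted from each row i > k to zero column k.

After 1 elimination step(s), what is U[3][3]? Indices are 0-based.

U[3][3] = 3

Step 1: pivot at (0,0) is 1.
  row1 ← row1 − (6)·row0  ⇒  L[1][0]=6, U row1=(0, 1, 3, 3)
  row2 ← row2 − (3)·row0  ⇒  L[2][0]=3, U row2=(0, 6, 0, 5)
  row3 ← row3 − (6)·row0  ⇒  L[3][0]=6, U row3=(0, 2, 3, 3)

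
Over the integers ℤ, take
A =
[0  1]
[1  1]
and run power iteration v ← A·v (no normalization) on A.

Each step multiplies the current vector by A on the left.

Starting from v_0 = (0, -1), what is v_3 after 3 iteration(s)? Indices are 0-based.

v_0 = (0, -1).
v_1 = A·v_0 = (-1, -1).
v_2 = A·v_1 = (-1, -2).
v_3 = A·v_2 = (-2, -3).

v_3 = (-2, -3)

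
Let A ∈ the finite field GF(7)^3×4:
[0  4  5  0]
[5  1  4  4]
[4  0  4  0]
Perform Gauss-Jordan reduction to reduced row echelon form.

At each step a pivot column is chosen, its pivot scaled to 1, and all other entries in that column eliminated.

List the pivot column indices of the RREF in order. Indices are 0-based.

pivot columns: 0, 1, 2

pivot(0,0): swap R0↔R1
pivot(0,0)=5: scale R0 → (1, 3, 5, 5)
  clear (2,0): R2 −= (4)R0 → (0, 2, 5, 1)
pivot(1,1)=4: scale R1 → (0, 1, 3, 0)
  clear (0,1): R0 −= (3)R1 → (1, 0, 3, 5)
  clear (2,1): R2 −= (2)R1 → (0, 0, 6, 1)
pivot(2,2)=6: scale R2 → (0, 0, 1, 6)
  clear (0,2): R0 −= (3)R2 → (1, 0, 0, 1)
  clear (1,2): R1 −= (3)R2 → (0, 1, 0, 3)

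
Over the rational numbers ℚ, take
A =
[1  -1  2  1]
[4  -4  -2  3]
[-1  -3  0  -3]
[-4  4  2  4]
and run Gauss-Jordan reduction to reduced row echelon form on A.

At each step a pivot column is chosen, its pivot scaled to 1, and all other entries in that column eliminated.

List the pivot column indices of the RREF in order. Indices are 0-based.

pivot(0,0)=1: scale R0 → (1, -1, 2, 1)
  clear (1,0): R1 −= (4)R0 → (0, 0, -10, -1)
  clear (2,0): R2 −= (-1)R0 → (0, -4, 2, -2)
  clear (3,0): R3 −= (-4)R0 → (0, 0, 10, 8)
pivot(1,1): swap R1↔R2
pivot(1,1)=-4: scale R1 → (0, 1, -1/2, 1/2)
  clear (0,1): R0 −= (-1)R1 → (1, 0, 3/2, 3/2)
pivot(2,2)=-10: scale R2 → (0, 0, 1, 1/10)
  clear (0,2): R0 −= (3/2)R2 → (1, 0, 0, 27/20)
  clear (1,2): R1 −= (-1/2)R2 → (0, 1, 0, 11/20)
  clear (3,2): R3 −= (10)R2 → (0, 0, 0, 7)
pivot(3,3)=7: scale R3 → (0, 0, 0, 1)
  clear (0,3): R0 −= (27/20)R3 → (1, 0, 0, 0)
  clear (1,3): R1 −= (11/20)R3 → (0, 1, 0, 0)
  clear (2,3): R2 −= (1/10)R3 → (0, 0, 1, 0)

pivot columns: 0, 1, 2, 3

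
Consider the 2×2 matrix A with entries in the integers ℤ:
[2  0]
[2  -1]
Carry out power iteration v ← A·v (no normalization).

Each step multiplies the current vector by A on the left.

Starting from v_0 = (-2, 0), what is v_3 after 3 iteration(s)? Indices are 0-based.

v_3 = (-16, -12)

v_0 = (-2, 0).
v_1 = A·v_0 = (-4, -4).
v_2 = A·v_1 = (-8, -4).
v_3 = A·v_2 = (-16, -12).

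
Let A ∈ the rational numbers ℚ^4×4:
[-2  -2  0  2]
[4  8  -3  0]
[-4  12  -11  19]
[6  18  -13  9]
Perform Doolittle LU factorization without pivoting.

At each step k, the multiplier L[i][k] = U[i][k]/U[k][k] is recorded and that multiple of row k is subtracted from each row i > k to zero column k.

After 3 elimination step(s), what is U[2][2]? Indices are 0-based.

Step 1: pivot at (0,0) is -2.
  row1 ← row1 − (-2)·row0  ⇒  L[1][0]=-2, U row1=(0, 4, -3, 4)
  row2 ← row2 − (2)·row0  ⇒  L[2][0]=2, U row2=(0, 16, -11, 15)
  row3 ← row3 − (-3)·row0  ⇒  L[3][0]=-3, U row3=(0, 12, -13, 15)
Step 2: pivot at (1,1) is 4.
  row2 ← row2 − (4)·row1  ⇒  L[2][1]=4, U row2=(0, 0, 1, -1)
  row3 ← row3 − (3)·row1  ⇒  L[3][1]=3, U row3=(0, 0, -4, 3)
Step 3: pivot at (2,2) is 1.
  row3 ← row3 − (-4)·row2  ⇒  L[3][2]=-4, U row3=(0, 0, 0, -1)

U[2][2] = 1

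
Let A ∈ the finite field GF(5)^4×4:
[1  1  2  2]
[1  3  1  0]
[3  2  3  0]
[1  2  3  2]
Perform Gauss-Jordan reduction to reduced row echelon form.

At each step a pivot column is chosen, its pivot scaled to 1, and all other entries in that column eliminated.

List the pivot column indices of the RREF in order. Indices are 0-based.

pivot columns: 0, 1, 2, 3

step 1: normalize row 0 (÷1) = (1, 1, 2, 2)
  row 1: subtract 1×row0 = (0, 2, 4, 3)
  row 2: subtract 3×row0 = (0, 4, 2, 4)
  row 3: subtract 1×row0 = (0, 1, 1, 0)
step 2: normalize row 1 (÷2) = (0, 1, 2, 4)
  row 0: subtract 1×row1 = (1, 0, 0, 3)
  row 2: subtract 4×row1 = (0, 0, 4, 3)
  row 3: subtract 1×row1 = (0, 0, 4, 1)
step 3: normalize row 2 (÷4) = (0, 0, 1, 2)
  row 1: subtract 2×row2 = (0, 1, 0, 0)
  row 3: subtract 4×row2 = (0, 0, 0, 3)
step 4: normalize row 3 (÷3) = (0, 0, 0, 1)
  row 0: subtract 3×row3 = (1, 0, 0, 0)
  row 2: subtract 2×row3 = (0, 0, 1, 0)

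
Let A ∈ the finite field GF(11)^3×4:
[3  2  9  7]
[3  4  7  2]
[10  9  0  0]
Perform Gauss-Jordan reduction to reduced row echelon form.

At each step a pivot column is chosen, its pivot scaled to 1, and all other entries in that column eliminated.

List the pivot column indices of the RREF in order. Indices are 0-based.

step 1: normalize row 0 (÷3) = (1, 8, 3, 6)
  row 1: subtract 3×row0 = (0, 2, 9, 6)
  row 2: subtract 10×row0 = (0, 6, 3, 6)
step 2: normalize row 1 (÷2) = (0, 1, 10, 3)
  row 0: subtract 8×row1 = (1, 0, 0, 4)
  row 2: subtract 6×row1 = (0, 0, 9, 10)
step 3: normalize row 2 (÷9) = (0, 0, 1, 6)
  row 1: subtract 10×row2 = (0, 1, 0, 9)

pivot columns: 0, 1, 2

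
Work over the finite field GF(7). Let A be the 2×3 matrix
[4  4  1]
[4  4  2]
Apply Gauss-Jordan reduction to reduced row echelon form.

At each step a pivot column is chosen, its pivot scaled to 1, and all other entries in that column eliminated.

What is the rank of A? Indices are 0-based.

step 1: normalize row 0 (÷4) = (1, 1, 2)
  row 1: subtract 4×row0 = (0, 0, 1)
skip col 1 (zero from row 1)
step 2: normalize row 1 (÷1) = (0, 0, 1)
  row 0: subtract 2×row1 = (1, 1, 0)

rank = 2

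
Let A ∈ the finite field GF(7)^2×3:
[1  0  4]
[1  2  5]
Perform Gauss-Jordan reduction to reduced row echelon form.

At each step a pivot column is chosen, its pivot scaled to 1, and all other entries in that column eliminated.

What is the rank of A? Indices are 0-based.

rank = 2

[1] R0 /= 1  ⇒  (1, 0, 4)
     R1 -= 1·R0  ⇒  (0, 2, 1)
[2] R1 /= 2  ⇒  (0, 1, 4)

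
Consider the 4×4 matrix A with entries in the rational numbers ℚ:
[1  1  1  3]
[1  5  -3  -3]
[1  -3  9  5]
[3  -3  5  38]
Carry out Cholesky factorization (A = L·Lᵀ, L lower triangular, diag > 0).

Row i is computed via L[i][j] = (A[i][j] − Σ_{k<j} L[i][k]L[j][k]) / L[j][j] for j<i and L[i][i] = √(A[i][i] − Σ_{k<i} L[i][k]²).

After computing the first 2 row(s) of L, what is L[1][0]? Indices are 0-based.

Step 1: L[0][0] = √(1) = 1.
  L[1][0] = (1) / L[0][0] = 1.
Step 2: L[1][1] = √(4) = 2.

L[1][0] = 1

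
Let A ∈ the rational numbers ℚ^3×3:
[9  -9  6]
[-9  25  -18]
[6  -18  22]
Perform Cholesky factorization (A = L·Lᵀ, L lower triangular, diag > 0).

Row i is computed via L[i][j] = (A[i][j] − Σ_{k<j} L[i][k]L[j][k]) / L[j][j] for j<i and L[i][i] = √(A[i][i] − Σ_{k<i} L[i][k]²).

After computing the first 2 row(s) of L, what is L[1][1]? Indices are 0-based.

Step 1: L[0][0] = √(9) = 3.
  L[1][0] = (-9) / L[0][0] = -3.
Step 2: L[1][1] = √(16) = 4.

L[1][1] = 4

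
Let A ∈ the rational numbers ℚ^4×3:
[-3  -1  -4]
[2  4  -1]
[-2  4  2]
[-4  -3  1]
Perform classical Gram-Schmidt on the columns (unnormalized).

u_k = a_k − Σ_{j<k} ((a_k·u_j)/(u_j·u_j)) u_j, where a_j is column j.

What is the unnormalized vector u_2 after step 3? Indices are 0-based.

u_2 = (-166/43, -191/129, 200/129, 178/129)

Step 1: u_0 = a_0 = (-3, 2, -2, -4).
Step 2: u_1 = a_1 − (5/11)·u_0 = (4/11, 34/11, 54/11, -13/11).
Step 3: u_2 = a_2 − (2/33)·u_0 − (5/43)·u_1 = (-166/43, -191/129, 200/129, 178/129).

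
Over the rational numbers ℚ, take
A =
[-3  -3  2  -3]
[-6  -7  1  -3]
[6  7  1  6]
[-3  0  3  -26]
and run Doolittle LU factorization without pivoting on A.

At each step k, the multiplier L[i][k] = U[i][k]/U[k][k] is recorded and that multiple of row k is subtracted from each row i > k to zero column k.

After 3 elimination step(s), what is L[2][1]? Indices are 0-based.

[col 0] pivot -3
  R1 -= 2*R0 → (0, -1, -3, 3)  (L[1][0] := 2)
  R2 -= -2*R0 → (0, 1, 5, 0)  (L[2][0] := -2)
  R3 -= 1*R0 → (0, 3, 1, -23)  (L[3][0] := 1)
[col 1] pivot -1
  R2 -= -1*R1 → (0, 0, 2, 3)  (L[2][1] := -1)
  R3 -= -3*R1 → (0, 0, -8, -14)  (L[3][1] := -3)
[col 2] pivot 2
  R3 -= -4*R2 → (0, 0, 0, -2)  (L[3][2] := -4)

L[2][1] = -1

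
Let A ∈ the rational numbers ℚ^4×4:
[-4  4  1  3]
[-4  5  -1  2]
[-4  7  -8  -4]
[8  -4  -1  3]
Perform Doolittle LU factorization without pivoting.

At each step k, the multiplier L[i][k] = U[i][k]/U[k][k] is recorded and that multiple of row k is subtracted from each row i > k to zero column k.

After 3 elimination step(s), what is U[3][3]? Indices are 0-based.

[col 0] pivot -4
  R1 -= 1*R0 → (0, 1, -2, -1)  (L[1][0] := 1)
  R2 -= 1*R0 → (0, 3, -9, -7)  (L[2][0] := 1)
  R3 -= -2*R0 → (0, 4, 1, 9)  (L[3][0] := -2)
[col 1] pivot 1
  R2 -= 3*R1 → (0, 0, -3, -4)  (L[2][1] := 3)
  R3 -= 4*R1 → (0, 0, 9, 13)  (L[3][1] := 4)
[col 2] pivot -3
  R3 -= -3*R2 → (0, 0, 0, 1)  (L[3][2] := -3)

U[3][3] = 1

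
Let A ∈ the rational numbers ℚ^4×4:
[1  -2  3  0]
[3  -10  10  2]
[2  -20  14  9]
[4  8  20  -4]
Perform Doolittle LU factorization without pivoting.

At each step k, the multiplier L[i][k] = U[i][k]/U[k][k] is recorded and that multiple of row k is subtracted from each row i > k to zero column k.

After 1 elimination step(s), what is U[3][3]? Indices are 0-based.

U[3][3] = -4

[col 0] pivot 1
  R1 -= 3*R0 → (0, -4, 1, 2)  (L[1][0] := 3)
  R2 -= 2*R0 → (0, -16, 8, 9)  (L[2][0] := 2)
  R3 -= 4*R0 → (0, 16, 8, -4)  (L[3][0] := 4)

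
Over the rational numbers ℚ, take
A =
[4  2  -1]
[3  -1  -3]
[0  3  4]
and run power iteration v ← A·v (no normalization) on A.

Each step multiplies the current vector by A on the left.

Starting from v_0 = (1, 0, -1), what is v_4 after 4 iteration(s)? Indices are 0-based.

v_4 = (827, 258, 527)

v_0 = (1, 0, -1).
v_1 = A·v_0 = (5, 6, -4).
v_2 = A·v_1 = (36, 21, 2).
v_3 = A·v_2 = (184, 81, 71).
v_4 = A·v_3 = (827, 258, 527).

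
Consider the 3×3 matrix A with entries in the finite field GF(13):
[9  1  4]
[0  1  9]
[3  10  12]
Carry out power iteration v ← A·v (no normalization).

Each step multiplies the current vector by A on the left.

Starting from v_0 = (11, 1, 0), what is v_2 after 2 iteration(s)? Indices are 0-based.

v_2 = (7, 11, 7)

v_0 = (11, 1, 0).
v_1 = A·v_0 = (9, 1, 4).
v_2 = A·v_1 = (7, 11, 7).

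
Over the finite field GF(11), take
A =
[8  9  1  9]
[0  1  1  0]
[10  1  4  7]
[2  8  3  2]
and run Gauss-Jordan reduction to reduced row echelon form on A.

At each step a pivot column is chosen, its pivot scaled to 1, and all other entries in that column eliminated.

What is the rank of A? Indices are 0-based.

step 1: normalize row 0 (÷8) = (1, 8, 7, 8)
  row 2: subtract 10×row0 = (0, 9, 0, 4)
  row 3: subtract 2×row0 = (0, 3, 0, 8)
step 2: normalize row 1 (÷1) = (0, 1, 1, 0)
  row 0: subtract 8×row1 = (1, 0, 10, 8)
  row 2: subtract 9×row1 = (0, 0, 2, 4)
  row 3: subtract 3×row1 = (0, 0, 8, 8)
step 3: normalize row 2 (÷2) = (0, 0, 1, 2)
  row 0: subtract 10×row2 = (1, 0, 0, 10)
  row 1: subtract 1×row2 = (0, 1, 0, 9)
  row 3: subtract 8×row2 = (0, 0, 0, 3)
step 4: normalize row 3 (÷3) = (0, 0, 0, 1)
  row 0: subtract 10×row3 = (1, 0, 0, 0)
  row 1: subtract 9×row3 = (0, 1, 0, 0)
  row 2: subtract 2×row3 = (0, 0, 1, 0)

rank = 4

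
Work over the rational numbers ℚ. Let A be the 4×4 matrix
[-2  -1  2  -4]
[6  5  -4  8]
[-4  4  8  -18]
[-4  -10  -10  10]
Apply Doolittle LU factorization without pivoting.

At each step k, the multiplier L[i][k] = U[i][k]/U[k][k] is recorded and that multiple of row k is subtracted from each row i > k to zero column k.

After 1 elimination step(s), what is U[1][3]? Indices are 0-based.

U[1][3] = -4

[col 0] pivot -2
  R1 -= -3*R0 → (0, 2, 2, -4)  (L[1][0] := -3)
  R2 -= 2*R0 → (0, 6, 4, -10)  (L[2][0] := 2)
  R3 -= 2*R0 → (0, -8, -14, 18)  (L[3][0] := 2)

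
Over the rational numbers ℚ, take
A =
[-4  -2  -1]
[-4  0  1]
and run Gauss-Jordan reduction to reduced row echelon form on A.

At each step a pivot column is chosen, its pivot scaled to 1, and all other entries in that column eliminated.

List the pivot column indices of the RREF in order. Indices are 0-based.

pivot columns: 0, 1

pivot(0,0)=-4: scale R0 → (1, 1/2, 1/4)
  clear (1,0): R1 −= (-4)R0 → (0, 2, 2)
pivot(1,1)=2: scale R1 → (0, 1, 1)
  clear (0,1): R0 −= (1/2)R1 → (1, 0, -1/4)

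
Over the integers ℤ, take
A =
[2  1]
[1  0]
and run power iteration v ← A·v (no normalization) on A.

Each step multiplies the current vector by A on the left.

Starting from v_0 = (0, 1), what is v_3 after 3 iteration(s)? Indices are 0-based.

v_0 = (0, 1).
v_1 = A·v_0 = (1, 0).
v_2 = A·v_1 = (2, 1).
v_3 = A·v_2 = (5, 2).

v_3 = (5, 2)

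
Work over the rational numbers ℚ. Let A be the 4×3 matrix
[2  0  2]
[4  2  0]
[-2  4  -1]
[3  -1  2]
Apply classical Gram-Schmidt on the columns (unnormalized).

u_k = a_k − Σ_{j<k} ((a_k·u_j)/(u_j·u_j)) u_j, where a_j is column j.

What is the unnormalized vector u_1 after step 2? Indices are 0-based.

Step 1: u_0 = a_0 = (2, 4, -2, 3).
Step 2: u_1 = a_1 − (-1/11)·u_0 = (2/11, 26/11, 42/11, -8/11).

u_1 = (2/11, 26/11, 42/11, -8/11)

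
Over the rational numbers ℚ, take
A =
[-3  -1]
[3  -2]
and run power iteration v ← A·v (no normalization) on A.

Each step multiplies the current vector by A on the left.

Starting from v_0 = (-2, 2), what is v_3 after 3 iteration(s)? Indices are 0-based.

v_3 = (-26, -70)

v_0 = (-2, 2).
v_1 = A·v_0 = (4, -10).
v_2 = A·v_1 = (-2, 32).
v_3 = A·v_2 = (-26, -70).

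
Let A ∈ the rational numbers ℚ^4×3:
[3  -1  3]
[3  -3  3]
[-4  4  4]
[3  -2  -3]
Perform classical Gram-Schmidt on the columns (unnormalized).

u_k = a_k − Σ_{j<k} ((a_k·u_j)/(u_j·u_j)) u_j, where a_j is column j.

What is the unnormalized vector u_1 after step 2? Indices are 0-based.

u_1 = (59/43, -27/43, 36/43, 16/43)

Step 1: u_0 = a_0 = (3, 3, -4, 3).
Step 2: u_1 = a_1 − (-34/43)·u_0 = (59/43, -27/43, 36/43, 16/43).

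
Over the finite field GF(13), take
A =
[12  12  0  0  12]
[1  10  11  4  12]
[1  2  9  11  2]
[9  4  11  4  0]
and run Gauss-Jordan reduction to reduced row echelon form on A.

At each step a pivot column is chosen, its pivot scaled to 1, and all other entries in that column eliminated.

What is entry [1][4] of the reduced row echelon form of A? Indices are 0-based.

M[1][4] = 7

pivot(0,0)=12: scale R0 → (1, 1, 0, 0, 1)
  clear (1,0): R1 −= (1)R0 → (0, 9, 11, 4, 11)
  clear (2,0): R2 −= (1)R0 → (0, 1, 9, 11, 1)
  clear (3,0): R3 −= (9)R0 → (0, 8, 11, 4, 4)
pivot(1,1)=9: scale R1 → (0, 1, 7, 12, 7)
  clear (0,1): R0 −= (1)R1 → (1, 0, 6, 1, 7)
  clear (2,1): R2 −= (1)R1 → (0, 0, 2, 12, 7)
  clear (3,1): R3 −= (8)R1 → (0, 0, 7, 12, 0)
pivot(2,2)=2: scale R2 → (0, 0, 1, 6, 10)
  clear (0,2): R0 −= (6)R2 → (1, 0, 0, 4, 12)
  clear (1,2): R1 −= (7)R2 → (0, 1, 0, 9, 2)
  clear (3,2): R3 −= (7)R2 → (0, 0, 0, 9, 8)
pivot(3,3)=9: scale R3 → (0, 0, 0, 1, 11)
  clear (0,3): R0 −= (4)R3 → (1, 0, 0, 0, 7)
  clear (1,3): R1 −= (9)R3 → (0, 1, 0, 0, 7)
  clear (2,3): R2 −= (6)R3 → (0, 0, 1, 0, 9)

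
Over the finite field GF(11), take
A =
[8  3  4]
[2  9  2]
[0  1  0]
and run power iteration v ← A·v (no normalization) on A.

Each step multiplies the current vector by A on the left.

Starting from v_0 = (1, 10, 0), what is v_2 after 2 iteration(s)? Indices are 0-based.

v_2 = (4, 0, 4)

v_0 = (1, 10, 0).
v_1 = A·v_0 = (5, 4, 10).
v_2 = A·v_1 = (4, 0, 4).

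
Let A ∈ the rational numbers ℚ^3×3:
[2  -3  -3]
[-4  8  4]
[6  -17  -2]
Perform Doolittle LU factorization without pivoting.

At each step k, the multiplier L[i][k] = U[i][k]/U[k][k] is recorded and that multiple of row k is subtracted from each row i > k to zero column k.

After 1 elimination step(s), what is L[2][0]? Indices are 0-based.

[col 0] pivot 2
  R1 -= -2*R0 → (0, 2, -2)  (L[1][0] := -2)
  R2 -= 3*R0 → (0, -8, 7)  (L[2][0] := 3)

L[2][0] = 3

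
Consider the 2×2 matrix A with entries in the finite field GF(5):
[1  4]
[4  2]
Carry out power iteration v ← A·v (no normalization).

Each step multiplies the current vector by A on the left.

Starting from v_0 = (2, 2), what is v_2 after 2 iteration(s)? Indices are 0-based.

v_0 = (2, 2).
v_1 = A·v_0 = (0, 2).
v_2 = A·v_1 = (3, 4).

v_2 = (3, 4)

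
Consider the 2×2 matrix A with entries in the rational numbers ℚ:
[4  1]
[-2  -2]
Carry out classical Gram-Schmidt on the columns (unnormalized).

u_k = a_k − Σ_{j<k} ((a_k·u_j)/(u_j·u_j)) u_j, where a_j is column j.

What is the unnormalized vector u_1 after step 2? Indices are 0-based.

u_1 = (-3/5, -6/5)

Step 1: u_0 = a_0 = (4, -2).
Step 2: u_1 = a_1 − (2/5)·u_0 = (-3/5, -6/5).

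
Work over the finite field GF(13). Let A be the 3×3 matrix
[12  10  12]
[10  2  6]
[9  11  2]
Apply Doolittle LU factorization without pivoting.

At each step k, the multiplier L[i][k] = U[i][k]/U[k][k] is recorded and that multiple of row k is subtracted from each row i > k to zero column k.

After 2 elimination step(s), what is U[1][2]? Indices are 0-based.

U[1][2] = 9

[col 0] pivot 12
  R1 -= 3*R0 → (0, 11, 9)  (L[1][0] := 3)
  R2 -= 4*R0 → (0, 10, 6)  (L[2][0] := 4)
[col 1] pivot 11
  R2 -= 8*R1 → (0, 0, 12)  (L[2][1] := 8)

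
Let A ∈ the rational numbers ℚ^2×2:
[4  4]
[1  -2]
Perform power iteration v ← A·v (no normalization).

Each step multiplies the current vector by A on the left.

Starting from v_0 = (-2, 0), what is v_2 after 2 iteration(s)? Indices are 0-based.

v_2 = (-40, -4)

v_0 = (-2, 0).
v_1 = A·v_0 = (-8, -2).
v_2 = A·v_1 = (-40, -4).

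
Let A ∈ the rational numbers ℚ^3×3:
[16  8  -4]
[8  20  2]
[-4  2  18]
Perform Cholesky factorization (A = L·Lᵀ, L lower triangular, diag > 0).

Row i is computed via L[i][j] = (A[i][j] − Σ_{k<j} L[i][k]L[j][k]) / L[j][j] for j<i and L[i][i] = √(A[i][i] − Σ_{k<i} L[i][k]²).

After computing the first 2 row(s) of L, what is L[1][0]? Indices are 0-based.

Step 1: L[0][0] = √(16) = 4.
  L[1][0] = (8) / L[0][0] = 2.
Step 2: L[1][1] = √(16) = 4.

L[1][0] = 2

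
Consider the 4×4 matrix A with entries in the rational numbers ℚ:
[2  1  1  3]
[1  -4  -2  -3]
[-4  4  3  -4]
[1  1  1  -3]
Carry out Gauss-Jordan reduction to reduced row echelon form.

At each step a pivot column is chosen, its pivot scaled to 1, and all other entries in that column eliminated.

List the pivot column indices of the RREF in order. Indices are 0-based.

pivot(0,0)=2: scale R0 → (1, 1/2, 1/2, 3/2)
  clear (1,0): R1 −= (1)R0 → (0, -9/2, -5/2, -9/2)
  clear (2,0): R2 −= (-4)R0 → (0, 6, 5, 2)
  clear (3,0): R3 −= (1)R0 → (0, 1/2, 1/2, -9/2)
pivot(1,1)=-9/2: scale R1 → (0, 1, 5/9, 1)
  clear (0,1): R0 −= (1/2)R1 → (1, 0, 2/9, 1)
  clear (2,1): R2 −= (6)R1 → (0, 0, 5/3, -4)
  clear (3,1): R3 −= (1/2)R1 → (0, 0, 2/9, -5)
pivot(2,2)=5/3: scale R2 → (0, 0, 1, -12/5)
  clear (0,2): R0 −= (2/9)R2 → (1, 0, 0, 23/15)
  clear (1,2): R1 −= (5/9)R2 → (0, 1, 0, 7/3)
  clear (3,2): R3 −= (2/9)R2 → (0, 0, 0, -67/15)
pivot(3,3)=-67/15: scale R3 → (0, 0, 0, 1)
  clear (0,3): R0 −= (23/15)R3 → (1, 0, 0, 0)
  clear (1,3): R1 −= (7/3)R3 → (0, 1, 0, 0)
  clear (2,3): R2 −= (-12/5)R3 → (0, 0, 1, 0)

pivot columns: 0, 1, 2, 3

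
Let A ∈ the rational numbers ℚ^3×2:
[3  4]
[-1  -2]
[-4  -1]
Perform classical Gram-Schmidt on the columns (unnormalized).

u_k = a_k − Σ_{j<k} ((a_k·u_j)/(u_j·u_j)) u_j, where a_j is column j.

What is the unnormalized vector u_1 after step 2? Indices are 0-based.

u_1 = (25/13, -17/13, 23/13)

Step 1: u_0 = a_0 = (3, -1, -4).
Step 2: u_1 = a_1 − (9/13)·u_0 = (25/13, -17/13, 23/13).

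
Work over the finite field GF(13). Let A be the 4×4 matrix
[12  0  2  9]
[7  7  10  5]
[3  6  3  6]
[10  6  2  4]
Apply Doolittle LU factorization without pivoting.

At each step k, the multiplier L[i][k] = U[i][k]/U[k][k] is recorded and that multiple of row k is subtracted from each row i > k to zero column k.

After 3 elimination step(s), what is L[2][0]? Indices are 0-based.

L[2][0] = 10

k=0: U[0][0]=12
  eliminate (1,0): mult=6, new row 1: (0, 7, 11, 3); set L[1][0]=6
  eliminate (2,0): mult=10, new row 2: (0, 6, 9, 7); set L[2][0]=10
  eliminate (3,0): mult=3, new row 3: (0, 6, 9, 3); set L[3][0]=3
k=1: U[1][1]=7
  eliminate (2,1): mult=12, new row 2: (0, 0, 7, 10); set L[2][1]=12
  eliminate (3,1): mult=12, new row 3: (0, 0, 7, 6); set L[3][1]=12
k=2: U[2][2]=7
  eliminate (3,2): mult=1, new row 3: (0, 0, 0, 9); set L[3][2]=1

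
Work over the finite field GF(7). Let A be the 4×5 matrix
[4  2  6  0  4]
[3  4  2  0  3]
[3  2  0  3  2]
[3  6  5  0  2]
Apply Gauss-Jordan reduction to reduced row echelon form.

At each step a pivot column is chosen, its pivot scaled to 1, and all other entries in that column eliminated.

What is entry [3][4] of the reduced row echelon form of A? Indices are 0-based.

M[3][4] = 5

step 1: normalize row 0 (÷4) = (1, 4, 5, 0, 1)
  row 1: subtract 3×row0 = (0, 6, 1, 0, 0)
  row 2: subtract 3×row0 = (0, 4, 6, 3, 6)
  row 3: subtract 3×row0 = (0, 1, 4, 0, 6)
step 2: normalize row 1 (÷6) = (0, 1, 6, 0, 0)
  row 0: subtract 4×row1 = (1, 0, 2, 0, 1)
  row 2: subtract 4×row1 = (0, 0, 3, 3, 6)
  row 3: subtract 1×row1 = (0, 0, 5, 0, 6)
step 3: normalize row 2 (÷3) = (0, 0, 1, 1, 2)
  row 0: subtract 2×row2 = (1, 0, 0, 5, 4)
  row 1: subtract 6×row2 = (0, 1, 0, 1, 2)
  row 3: subtract 5×row2 = (0, 0, 0, 2, 3)
step 4: normalize row 3 (÷2) = (0, 0, 0, 1, 5)
  row 0: subtract 5×row3 = (1, 0, 0, 0, 0)
  row 1: subtract 1×row3 = (0, 1, 0, 0, 4)
  row 2: subtract 1×row3 = (0, 0, 1, 0, 4)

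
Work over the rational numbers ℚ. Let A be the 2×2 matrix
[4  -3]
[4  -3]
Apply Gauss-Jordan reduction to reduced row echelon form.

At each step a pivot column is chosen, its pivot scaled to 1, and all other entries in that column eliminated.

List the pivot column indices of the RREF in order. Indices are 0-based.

[1] R0 /= 4  ⇒  (1, -3/4)
     R1 -= 4·R0  ⇒  (0, 0)
column 1 empty below row 1

pivot columns: 0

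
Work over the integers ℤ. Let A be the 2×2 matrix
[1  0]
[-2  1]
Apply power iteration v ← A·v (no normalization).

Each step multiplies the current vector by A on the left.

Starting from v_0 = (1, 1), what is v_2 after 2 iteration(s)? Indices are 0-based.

v_2 = (1, -3)

v_0 = (1, 1).
v_1 = A·v_0 = (1, -1).
v_2 = A·v_1 = (1, -3).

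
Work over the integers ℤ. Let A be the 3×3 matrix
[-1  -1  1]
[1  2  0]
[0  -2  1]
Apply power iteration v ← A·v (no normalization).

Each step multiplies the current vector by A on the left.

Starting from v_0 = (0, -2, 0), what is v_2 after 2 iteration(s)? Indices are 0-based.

v_0 = (0, -2, 0).
v_1 = A·v_0 = (2, -4, 4).
v_2 = A·v_1 = (6, -6, 12).

v_2 = (6, -6, 12)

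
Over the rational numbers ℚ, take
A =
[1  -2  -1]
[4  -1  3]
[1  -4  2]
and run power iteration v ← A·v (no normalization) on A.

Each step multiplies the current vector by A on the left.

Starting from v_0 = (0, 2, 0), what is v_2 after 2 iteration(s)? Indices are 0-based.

v_2 = (8, -38, -12)

v_0 = (0, 2, 0).
v_1 = A·v_0 = (-4, -2, -8).
v_2 = A·v_1 = (8, -38, -12).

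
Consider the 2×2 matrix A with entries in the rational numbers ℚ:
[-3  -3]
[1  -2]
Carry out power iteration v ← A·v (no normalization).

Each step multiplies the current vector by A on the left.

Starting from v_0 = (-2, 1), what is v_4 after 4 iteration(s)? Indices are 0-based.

v_4 = (183, -4)

v_0 = (-2, 1).
v_1 = A·v_0 = (3, -4).
v_2 = A·v_1 = (3, 11).
v_3 = A·v_2 = (-42, -19).
v_4 = A·v_3 = (183, -4).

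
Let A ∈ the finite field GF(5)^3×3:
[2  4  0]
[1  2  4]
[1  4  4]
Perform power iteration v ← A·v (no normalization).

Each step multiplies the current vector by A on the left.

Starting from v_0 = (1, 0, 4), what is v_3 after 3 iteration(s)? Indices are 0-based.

v_3 = (0, 2, 0)

v_0 = (1, 0, 4).
v_1 = A·v_0 = (2, 2, 2).
v_2 = A·v_1 = (2, 4, 3).
v_3 = A·v_2 = (0, 2, 0).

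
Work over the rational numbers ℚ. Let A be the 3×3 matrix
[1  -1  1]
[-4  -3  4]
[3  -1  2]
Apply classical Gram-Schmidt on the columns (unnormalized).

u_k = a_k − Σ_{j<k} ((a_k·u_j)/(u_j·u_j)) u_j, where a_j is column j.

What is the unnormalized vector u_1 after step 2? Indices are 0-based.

Step 1: u_0 = a_0 = (1, -4, 3).
Step 2: u_1 = a_1 − (4/13)·u_0 = (-17/13, -23/13, -25/13).

u_1 = (-17/13, -23/13, -25/13)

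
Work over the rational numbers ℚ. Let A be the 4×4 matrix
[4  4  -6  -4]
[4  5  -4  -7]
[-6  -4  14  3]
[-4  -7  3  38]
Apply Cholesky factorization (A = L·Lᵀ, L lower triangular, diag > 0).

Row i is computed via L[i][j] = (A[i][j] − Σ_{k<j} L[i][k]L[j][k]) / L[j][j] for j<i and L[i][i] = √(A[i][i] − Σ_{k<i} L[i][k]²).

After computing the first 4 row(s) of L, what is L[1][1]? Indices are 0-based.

L[1][1] = 1

Step 1: L[0][0] = √(4) = 2.
  L[1][0] = (4) / L[0][0] = 2.
Step 2: L[1][1] = √(1) = 1.
  L[2][0] = (-6) / L[0][0] = -3.
  L[2][1] = (2) / L[1][1] = 2.
Step 3: L[2][2] = √(1) = 1.
  L[3][0] = (-4) / L[0][0] = -2.
  L[3][1] = (-3) / L[1][1] = -3.
  L[3][2] = (3) / L[2][2] = 3.
Step 4: L[3][3] = √(16) = 4.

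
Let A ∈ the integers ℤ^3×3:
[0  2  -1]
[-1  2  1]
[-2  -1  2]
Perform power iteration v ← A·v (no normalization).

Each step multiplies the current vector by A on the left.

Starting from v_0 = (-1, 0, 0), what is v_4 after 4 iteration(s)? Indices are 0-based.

v_0 = (-1, 0, 0).
v_1 = A·v_0 = (0, 1, 2).
v_2 = A·v_1 = (0, 4, 3).
v_3 = A·v_2 = (5, 11, 2).
v_4 = A·v_3 = (20, 19, -17).

v_4 = (20, 19, -17)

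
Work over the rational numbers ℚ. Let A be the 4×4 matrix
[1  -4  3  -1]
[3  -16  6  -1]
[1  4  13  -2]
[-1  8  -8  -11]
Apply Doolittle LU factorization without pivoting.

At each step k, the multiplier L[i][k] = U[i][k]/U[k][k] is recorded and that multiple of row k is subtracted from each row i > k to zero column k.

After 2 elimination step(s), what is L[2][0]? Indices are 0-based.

Step 1: pivot at (0,0) is 1.
  row1 ← row1 − (3)·row0  ⇒  L[1][0]=3, U row1=(0, -4, -3, 2)
  row2 ← row2 − (1)·row0  ⇒  L[2][0]=1, U row2=(0, 8, 10, -1)
  row3 ← row3 − (-1)·row0  ⇒  L[3][0]=-1, U row3=(0, 4, -5, -12)
Step 2: pivot at (1,1) is -4.
  row2 ← row2 − (-2)·row1  ⇒  L[2][1]=-2, U row2=(0, 0, 4, 3)
  row3 ← row3 − (-1)·row1  ⇒  L[3][1]=-1, U row3=(0, 0, -8, -10)

L[2][0] = 1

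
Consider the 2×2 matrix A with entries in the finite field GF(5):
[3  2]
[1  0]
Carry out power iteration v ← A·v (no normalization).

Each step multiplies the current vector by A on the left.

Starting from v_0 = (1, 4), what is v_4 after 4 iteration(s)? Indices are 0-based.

v_4 = (1, 2)

v_0 = (1, 4).
v_1 = A·v_0 = (1, 1).
v_2 = A·v_1 = (0, 1).
v_3 = A·v_2 = (2, 0).
v_4 = A·v_3 = (1, 2).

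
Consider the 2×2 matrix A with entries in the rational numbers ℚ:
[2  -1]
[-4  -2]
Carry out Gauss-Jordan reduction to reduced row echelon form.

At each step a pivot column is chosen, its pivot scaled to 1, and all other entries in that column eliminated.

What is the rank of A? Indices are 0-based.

[1] R0 /= 2  ⇒  (1, -1/2)
     R1 -= -4·R0  ⇒  (0, -4)
[2] R1 /= -4  ⇒  (0, 1)
     R0 -= -1/2·R1  ⇒  (1, 0)

rank = 2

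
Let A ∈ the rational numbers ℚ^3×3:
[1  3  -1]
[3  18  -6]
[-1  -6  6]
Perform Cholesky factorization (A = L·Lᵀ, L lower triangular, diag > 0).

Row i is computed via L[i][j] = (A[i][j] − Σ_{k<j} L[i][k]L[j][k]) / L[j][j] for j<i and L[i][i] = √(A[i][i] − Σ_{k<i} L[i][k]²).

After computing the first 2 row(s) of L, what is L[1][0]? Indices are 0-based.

L[1][0] = 3

Step 1: L[0][0] = √(1) = 1.
  L[1][0] = (3) / L[0][0] = 3.
Step 2: L[1][1] = √(9) = 3.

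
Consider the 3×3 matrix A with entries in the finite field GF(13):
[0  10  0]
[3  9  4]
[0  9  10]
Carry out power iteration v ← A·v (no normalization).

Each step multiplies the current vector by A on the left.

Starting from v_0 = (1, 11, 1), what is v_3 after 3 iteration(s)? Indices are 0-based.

v_3 = (1, 4, 1)

v_0 = (1, 11, 1).
v_1 = A·v_0 = (6, 2, 5).
v_2 = A·v_1 = (7, 4, 3).
v_3 = A·v_2 = (1, 4, 1).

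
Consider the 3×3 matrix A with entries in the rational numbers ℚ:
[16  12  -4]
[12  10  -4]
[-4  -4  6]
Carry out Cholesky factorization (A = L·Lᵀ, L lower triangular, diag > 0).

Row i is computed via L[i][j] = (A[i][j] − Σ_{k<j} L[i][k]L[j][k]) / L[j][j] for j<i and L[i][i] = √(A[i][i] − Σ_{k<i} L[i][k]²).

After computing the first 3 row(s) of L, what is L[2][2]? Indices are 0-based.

L[2][2] = 2

Step 1: L[0][0] = √(16) = 4.
  L[1][0] = (12) / L[0][0] = 3.
Step 2: L[1][1] = √(1) = 1.
  L[2][0] = (-4) / L[0][0] = -1.
  L[2][1] = (-1) / L[1][1] = -1.
Step 3: L[2][2] = √(4) = 2.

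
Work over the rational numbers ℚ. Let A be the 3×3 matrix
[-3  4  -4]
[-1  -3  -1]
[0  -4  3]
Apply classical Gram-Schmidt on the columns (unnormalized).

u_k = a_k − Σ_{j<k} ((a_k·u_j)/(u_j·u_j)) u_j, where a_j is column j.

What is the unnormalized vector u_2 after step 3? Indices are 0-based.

u_2 = (20/47, -60/47, 65/47)

Step 1: u_0 = a_0 = (-3, -1, 0).
Step 2: u_1 = a_1 − (-9/10)·u_0 = (13/10, -39/10, -4).
Step 3: u_2 = a_2 − (13/10)·u_0 − (-19/47)·u_1 = (20/47, -60/47, 65/47).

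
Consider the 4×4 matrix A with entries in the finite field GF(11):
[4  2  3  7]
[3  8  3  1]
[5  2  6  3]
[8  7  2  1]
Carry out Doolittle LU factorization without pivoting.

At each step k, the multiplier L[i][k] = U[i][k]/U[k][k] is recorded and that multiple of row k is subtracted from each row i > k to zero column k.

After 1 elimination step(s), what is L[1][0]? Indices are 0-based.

k=0: U[0][0]=4
  eliminate (1,0): mult=9, new row 1: (0, 1, 9, 4); set L[1][0]=9
  eliminate (2,0): mult=4, new row 2: (0, 5, 5, 8); set L[2][0]=4
  eliminate (3,0): mult=2, new row 3: (0, 3, 7, 9); set L[3][0]=2

L[1][0] = 9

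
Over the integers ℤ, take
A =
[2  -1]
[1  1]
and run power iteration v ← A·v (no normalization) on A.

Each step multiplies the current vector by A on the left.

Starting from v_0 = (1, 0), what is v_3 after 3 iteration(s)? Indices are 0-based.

v_3 = (3, 6)

v_0 = (1, 0).
v_1 = A·v_0 = (2, 1).
v_2 = A·v_1 = (3, 3).
v_3 = A·v_2 = (3, 6).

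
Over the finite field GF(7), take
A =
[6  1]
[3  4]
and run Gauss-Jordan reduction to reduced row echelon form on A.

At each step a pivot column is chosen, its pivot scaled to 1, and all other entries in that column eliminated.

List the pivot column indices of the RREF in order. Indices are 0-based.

pivot columns: 0

step 1: normalize row 0 (÷6) = (1, 6)
  row 1: subtract 3×row0 = (0, 0)
skip col 1 (zero from row 1)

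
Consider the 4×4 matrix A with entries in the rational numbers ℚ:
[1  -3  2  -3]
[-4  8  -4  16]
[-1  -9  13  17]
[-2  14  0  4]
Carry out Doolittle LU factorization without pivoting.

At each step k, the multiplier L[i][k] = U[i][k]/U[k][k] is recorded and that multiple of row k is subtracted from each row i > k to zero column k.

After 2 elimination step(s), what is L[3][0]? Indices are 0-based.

[col 0] pivot 1
  R1 -= -4*R0 → (0, -4, 4, 4)  (L[1][0] := -4)
  R2 -= -1*R0 → (0, -12, 15, 14)  (L[2][0] := -1)
  R3 -= -2*R0 → (0, 8, 4, -2)  (L[3][0] := -2)
[col 1] pivot -4
  R2 -= 3*R1 → (0, 0, 3, 2)  (L[2][1] := 3)
  R3 -= -2*R1 → (0, 0, 12, 6)  (L[3][1] := -2)

L[3][0] = -2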